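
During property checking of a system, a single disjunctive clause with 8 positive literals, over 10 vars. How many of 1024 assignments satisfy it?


Step 1: Total=2^10=1024
Step 2: Unsat when all 8 false: 2^2=4
Step 3: Sat=1024-4=1020

1020


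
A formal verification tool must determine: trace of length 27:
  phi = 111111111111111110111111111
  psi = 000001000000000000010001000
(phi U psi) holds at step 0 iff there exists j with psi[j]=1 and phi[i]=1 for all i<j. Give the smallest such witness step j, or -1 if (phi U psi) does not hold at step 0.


(phi U psi) at 0: need smallest j with psi[j]=1 and phi[i]=1 for all i in [0,j).
Scan from step 0:
  step 0: phi=1, psi=0 -> continue
  step 1: phi=1, psi=0 -> continue
  step 2: phi=1, psi=0 -> continue
  step 3: phi=1, psi=0 -> continue
  step 5: psi=1 and phi held for [0,5) -> witness found
Witness step = 5

5


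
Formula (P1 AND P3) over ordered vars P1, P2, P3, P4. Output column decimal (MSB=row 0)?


Formula: (P1 AND P3) over P1, P2, P3, P4 (16 rows)
Evaluate each row (bits = P1,P2,P3,P4, MSB first):
  row 0 [0000]: (0 AND 0) -> 0
  row 1 [0001]: (0 AND 0) -> 0
  row 2 [0010]: (0 AND 1) -> 0
  row 3 [0011]: (0 AND 1) -> 0
  row 4 [0100]: (0 AND 0) -> 0
  row 5 [0101]: (0 AND 0) -> 0
  row 6 [0110]: (0 AND 1) -> 0
  row 7 [0111]: (0 AND 1) -> 0
  row 8 [1000]: (1 AND 0) -> 0
  row 9 [1001]: (1 AND 0) -> 0
  row 10 [1010]: (1 AND 1) -> 1
  row 11 [1011]: (1 AND 1) -> 1
  row 12 [1100]: (1 AND 0) -> 0
  row 13 [1101]: (1 AND 0) -> 0
  row 14 [1110]: (1 AND 1) -> 1
  row 15 [1111]: (1 AND 1) -> 1
Full result column, 4 rows per line (P1,P2 fixed per line; P3,P4 runs 00..11 left to right):
  rows 0-3 [P1,P2=00]: 0000  = hex 0
  rows 4-7 [P1,P2=01]: 0000  = hex 0
  rows 8-11 [P1,P2=10]: 0011  = hex 3
  rows 12-15 [P1,P2=11]: 0011  = hex 3
Output column (row 0 .. row 15) = 0000000000110011
Output column grouped in 4s = 0000 0000 0011 0011 = 0x0033
Convert to decimal digit by digit (value = value*16 + digit):
  0 -> 0
  0*16 + 0 = 0
  0*16 + 3 = 3
  3*16 + 3 = 51
Decimal = 51

51


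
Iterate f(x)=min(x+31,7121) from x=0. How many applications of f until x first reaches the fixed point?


Step 1: x=0, cap=7121, increment=31
Step 2: x grows by 31 each step until capped at 7121; fixed point is x=7121
Step 3: iterations = ceil(7121/31) = 230

230


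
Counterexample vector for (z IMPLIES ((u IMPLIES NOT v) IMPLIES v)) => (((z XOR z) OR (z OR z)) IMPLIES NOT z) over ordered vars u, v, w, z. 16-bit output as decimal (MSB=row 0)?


F1 = (z IMPLIES ((u IMPLIES NOT v) IMPLIES v))
F2 = (((z XOR z) OR (z OR z)) IMPLIES NOT z)
Counterexample to F1=>F2 is where F1=1 and F2=0.
Evaluate each row (bits = u,v,w,z, MSB first):
  row 0 [0000]: F1=1 F2=1 -> F1&~F2 -> 0
  row 1 [0001]: F1=0 F2=0 -> F1&~F2 -> 0
  row 2 [0010]: F1=1 F2=1 -> F1&~F2 -> 0
  row 3 [0011]: F1=0 F2=0 -> F1&~F2 -> 0
  row 4 [0100]: F1=1 F2=1 -> F1&~F2 -> 0
  row 5 [0101]: F1=1 F2=0 -> F1&~F2 -> 1
  row 6 [0110]: F1=1 F2=1 -> F1&~F2 -> 0
  row 7 [0111]: F1=1 F2=0 -> F1&~F2 -> 1
  row 8 [1000]: F1=1 F2=1 -> F1&~F2 -> 0
  row 9 [1001]: F1=0 F2=0 -> F1&~F2 -> 0
  row 10 [1010]: F1=1 F2=1 -> F1&~F2 -> 0
  row 11 [1011]: F1=0 F2=0 -> F1&~F2 -> 0
  row 12 [1100]: F1=1 F2=1 -> F1&~F2 -> 0
  row 13 [1101]: F1=1 F2=0 -> F1&~F2 -> 1
  row 14 [1110]: F1=1 F2=1 -> F1&~F2 -> 0
  row 15 [1111]: F1=1 F2=0 -> F1&~F2 -> 1
Full result column, 4 rows per line (u,v fixed per line; w,z runs 00..11 left to right):
  rows 0-3 [u,v=00]: 0000  = hex 0
  rows 4-7 [u,v=01]: 0101  = hex 5
  rows 8-11 [u,v=10]: 0000  = hex 0
  rows 12-15 [u,v=11]: 0101  = hex 5
Counterexample vector (row 0 .. row 15) = 0000010100000101
Output column grouped in 4s = 0000 0101 0000 0101 = 0x0505
Convert to decimal digit by digit (value = value*16 + digit):
  0 -> 0
  0*16 + 5 = 5
  5*16 + 0 = 80
  80*16 + 5 = 1285
Decimal = 1285

1285


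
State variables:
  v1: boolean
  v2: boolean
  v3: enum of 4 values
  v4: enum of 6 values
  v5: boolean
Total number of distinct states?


State space = product of domain sizes of all variables.
Domain sizes:
  v1 (boolean): 2
  v2 (boolean): 2
  v3 (enum of 4 values): 4
  v4 (enum of 6 values): 6
  v5 (boolean): 2
Product = 2 * 2 * 4 * 6 * 2 = 192

192


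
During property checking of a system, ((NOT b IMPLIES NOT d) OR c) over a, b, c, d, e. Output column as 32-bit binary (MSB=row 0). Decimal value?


Formula: ((NOT b IMPLIES NOT d) OR c) over a, b, c, d, e (32 rows)
Evaluate each row (bits = a,b,c,d,e, MSB first):
  row 0 [00000]: ((NOT 0 IMPLIES NOT 0) OR 0) -> 1
  row 1 [00001]: ((NOT 0 IMPLIES NOT 0) OR 0) -> 1
  row 2 [00010]: ((NOT 0 IMPLIES NOT 1) OR 0) -> 0
  row 3 [00011]: ((NOT 0 IMPLIES NOT 1) OR 0) -> 0
  row 4 [00100]: ((NOT 0 IMPLIES NOT 0) OR 1) -> 1
  row 5 [00101]: ((NOT 0 IMPLIES NOT 0) OR 1) -> 1
  row 6 [00110]: ((NOT 0 IMPLIES NOT 1) OR 1) -> 1
  row 7 [00111]: ((NOT 0 IMPLIES NOT 1) OR 1) -> 1
  row 8 [01000]: ((NOT 1 IMPLIES NOT 0) OR 0) -> 1
  row 9 [01001]: ((NOT 1 IMPLIES NOT 0) OR 0) -> 1
  row 10 [01010]: ((NOT 1 IMPLIES NOT 1) OR 0) -> 1
  row 11 [01011]: ((NOT 1 IMPLIES NOT 1) OR 0) -> 1
  row 12 [01100]: ((NOT 1 IMPLIES NOT 0) OR 1) -> 1
  row 13 [01101]: ((NOT 1 IMPLIES NOT 0) OR 1) -> 1
  row 14 [01110]: ((NOT 1 IMPLIES NOT 1) OR 1) -> 1
  row 15 [01111]: ((NOT 1 IMPLIES NOT 1) OR 1) -> 1
  row 16 [10000]: ((NOT 0 IMPLIES NOT 0) OR 0) -> 1
  row 17 [10001]: ((NOT 0 IMPLIES NOT 0) OR 0) -> 1
  row 18 [10010]: ((NOT 0 IMPLIES NOT 1) OR 0) -> 0
  row 19 [10011]: ((NOT 0 IMPLIES NOT 1) OR 0) -> 0
  row 20 [10100]: ((NOT 0 IMPLIES NOT 0) OR 1) -> 1
  row 21 [10101]: ((NOT 0 IMPLIES NOT 0) OR 1) -> 1
  row 22 [10110]: ((NOT 0 IMPLIES NOT 1) OR 1) -> 1
  row 23 [10111]: ((NOT 0 IMPLIES NOT 1) OR 1) -> 1
  row 24 [11000]: ((NOT 1 IMPLIES NOT 0) OR 0) -> 1
  row 25 [11001]: ((NOT 1 IMPLIES NOT 0) OR 0) -> 1
  row 26 [11010]: ((NOT 1 IMPLIES NOT 1) OR 0) -> 1
  row 27 [11011]: ((NOT 1 IMPLIES NOT 1) OR 0) -> 1
  row 28 [11100]: ((NOT 1 IMPLIES NOT 0) OR 1) -> 1
  row 29 [11101]: ((NOT 1 IMPLIES NOT 0) OR 1) -> 1
  row 30 [11110]: ((NOT 1 IMPLIES NOT 1) OR 1) -> 1
  row 31 [11111]: ((NOT 1 IMPLIES NOT 1) OR 1) -> 1
Full result column, 4 rows per line (a,b,c fixed per line; d,e runs 00..11 left to right):
  rows 0-3 [a,b,c=000]: 1100  = hex C
  rows 4-7 [a,b,c=001]: 1111  = hex F
  rows 8-11 [a,b,c=010]: 1111  = hex F
  rows 12-15 [a,b,c=011]: 1111  = hex F
  rows 16-19 [a,b,c=100]: 1100  = hex C
  rows 20-23 [a,b,c=101]: 1111  = hex F
  rows 24-27 [a,b,c=110]: 1111  = hex F
  rows 28-31 [a,b,c=111]: 1111  = hex F
Output column (row 0 .. row 31) = 11001111111111111100111111111111
Output column grouped in 4s = 1100 1111 1111 1111 1100 1111 1111 1111 = 0xCFFFCFFF
Convert to decimal digit by digit (value = value*16 + digit):
  C -> 12
  12*16 + 15 (F) = 207
  207*16 + 15 (F) = 3327
  3327*16 + 15 (F) = 53247
  53247*16 + 12 (C) = 851964
  851964*16 + 15 (F) = 13631439
  13631439*16 + 15 (F) = 218103039
  218103039*16 + 15 (F) = 3489648639
Decimal = 3489648639

3489648639


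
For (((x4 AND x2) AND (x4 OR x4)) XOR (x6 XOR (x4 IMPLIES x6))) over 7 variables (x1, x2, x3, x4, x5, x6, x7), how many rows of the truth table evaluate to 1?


Formula: (((x4 AND x2) AND (x4 OR x4)) XOR (x6 XOR (x4 IMPLIES x6))) over 7 vars (128 rows)
Evaluate each row (x1, x2, x3, x4, x5, x6, x7 as bits, MSB first):
  row 0 [0000000]: (((0 AND 0) AND (0 OR 0)) XOR (0 XOR (0 IMPLIES 0))) -> 1
  row 1 [0000001]: (((0 AND 0) AND (0 OR 0)) XOR (0 XOR (0 IMPLIES 0))) -> 1
  row 2 [0000010]: (((0 AND 0) AND (0 OR 0)) XOR (1 XOR (0 IMPLIES 1))) -> 0
  row 3 [0000011]: (((0 AND 0) AND (0 OR 0)) XOR (1 XOR (0 IMPLIES 1))) -> 0
  row 4 [0000100]: (((0 AND 0) AND (0 OR 0)) XOR (0 XOR (0 IMPLIES 0))) -> 1
  (every remaining row is evaluated the same way; all 128 results are listed next)
Full result column, 8 rows per line (x1,x2,x3,x4 fixed per line; x5,x6,x7 runs 000..111 left to right):
  rows 0-7 [x1,x2,x3,x4=0000]: 11001100  (ones: 4)
  rows 8-15 [x1,x2,x3,x4=0001]: 00000000  (ones: 0)
  rows 16-23 [x1,x2,x3,x4=0010]: 11001100  (ones: 4)
  rows 24-31 [x1,x2,x3,x4=0011]: 00000000  (ones: 0)
  rows 32-39 [x1,x2,x3,x4=0100]: 11001100  (ones: 4)
  rows 40-47 [x1,x2,x3,x4=0101]: 11111111  (ones: 8)
  rows 48-55 [x1,x2,x3,x4=0110]: 11001100  (ones: 4)
  rows 56-63 [x1,x2,x3,x4=0111]: 11111111  (ones: 8)
  rows 64-71 [x1,x2,x3,x4=1000]: 11001100  (ones: 4)
  rows 72-79 [x1,x2,x3,x4=1001]: 00000000  (ones: 0)
  rows 80-87 [x1,x2,x3,x4=1010]: 11001100  (ones: 4)
  rows 88-95 [x1,x2,x3,x4=1011]: 00000000  (ones: 0)
  rows 96-103 [x1,x2,x3,x4=1100]: 11001100  (ones: 4)
  rows 104-111 [x1,x2,x3,x4=1101]: 11111111  (ones: 8)
  rows 112-119 [x1,x2,x3,x4=1110]: 11001100  (ones: 4)
  rows 120-127 [x1,x2,x3,x4=1111]: 11111111  (ones: 8)
Count of 1-rows = 4+0+4+0+4+8+4+8+4+0+4+0+4+8+4+8 = 64

64


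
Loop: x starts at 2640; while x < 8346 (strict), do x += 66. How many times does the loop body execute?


Step 1: x goes from 2640 toward 8346 by 66; the body runs while x<8346, so iterations = ceil((bound-start)/step)
Step 2: Distance=5706
Step 3: ceil(5706/66)=87

87


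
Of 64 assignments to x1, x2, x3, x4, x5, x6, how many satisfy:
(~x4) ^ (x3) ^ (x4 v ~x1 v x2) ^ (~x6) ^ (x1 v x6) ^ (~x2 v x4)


CNF with 6 clauses over 6 vars (64 assignments).
An assignment satisfies CNF iff every clause has >=1 true literal.
Check each row (bits = x1,x2,x3,x4,x5,x6; clause T/F shown):
  row 0 [000000]: clauses=TFTTFT -> 0
  row 1 [000001]: clauses=TFTFTT -> 0
  row 2 [000010]: clauses=TFTTFT -> 0
  row 3 [000011]: clauses=TFTFTT -> 0
  row 4 [000100]: clauses=FFTTFT -> 0
  (every remaining row is evaluated the same way; all 64 results are listed next)
Full result column, 8 rows per line (x1,x2,x3 fixed per line; x4,x5,x6 runs 000..111 left to right):
  rows 0-7 [x1,x2,x3=000]: 00000000  (ones: 0)
  rows 8-15 [x1,x2,x3=001]: 00000000  (ones: 0)
  rows 16-23 [x1,x2,x3=010]: 00000000  (ones: 0)
  rows 24-31 [x1,x2,x3=011]: 00000000  (ones: 0)
  rows 32-39 [x1,x2,x3=100]: 00000000  (ones: 0)
  rows 40-47 [x1,x2,x3=101]: 00000000  (ones: 0)
  rows 48-55 [x1,x2,x3=110]: 00000000  (ones: 0)
  rows 56-63 [x1,x2,x3=111]: 00000000  (ones: 0)
Satisfying assignments = 0+0+0+0+0+0+0+0 = 0

0


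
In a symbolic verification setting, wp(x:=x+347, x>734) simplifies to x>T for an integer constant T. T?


Formula: wp(x:=E, P) = P[E/x] (substitute E for x in postcondition)
Step 1: Postcondition: x>734
Step 2: Substitute x+347 for x: x+347>734
Step 3: Solve for x: x > 734-347 = 387

387


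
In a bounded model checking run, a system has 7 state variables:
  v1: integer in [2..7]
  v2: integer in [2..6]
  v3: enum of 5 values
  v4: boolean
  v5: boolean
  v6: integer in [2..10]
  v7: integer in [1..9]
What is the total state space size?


State space = product of domain sizes of all variables.
Domain sizes:
  v1 (integer in [2..7]): 6
  v2 (integer in [2..6]): 5
  v3 (enum of 5 values): 5
  v4 (boolean): 2
  v5 (boolean): 2
  v6 (integer in [2..10]): 9
  v7 (integer in [1..9]): 9
Product = 6 * 5 * 5 * 2 * 2 * 9 * 9 = 48600

48600


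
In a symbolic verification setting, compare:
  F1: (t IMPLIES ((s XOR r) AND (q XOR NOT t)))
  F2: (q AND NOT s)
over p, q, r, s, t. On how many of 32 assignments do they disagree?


F1 = (t IMPLIES ((s XOR r) AND (q XOR NOT t)))
F2 = (q AND NOT s)
Evaluate both on each of 32 rows (bits = p,q,r,s,t):
  row 0 [00000]: F1=1 F2=0 (differ) -> 1
  row 1 [00001]: F1=0 F2=0 -> 0
  row 2 [00010]: F1=1 F2=0 (differ) -> 1
  row 3 [00011]: F1=0 F2=0 -> 0
  row 4 [00100]: F1=1 F2=0 (differ) -> 1
  row 5 [00101]: F1=0 F2=0 -> 0
  row 6 [00110]: F1=1 F2=0 (differ) -> 1
  row 7 [00111]: F1=0 F2=0 -> 0
  row 8 [01000]: F1=1 F2=1 -> 0
  row 9 [01001]: F1=0 F2=1 (differ) -> 1
  row 10 [01010]: F1=1 F2=0 (differ) -> 1
  row 11 [01011]: F1=1 F2=0 (differ) -> 1
  row 12 [01100]: F1=1 F2=1 -> 0
  row 13 [01101]: F1=1 F2=1 -> 0
  row 14 [01110]: F1=1 F2=0 (differ) -> 1
  row 15 [01111]: F1=0 F2=0 -> 0
  row 16 [10000]: F1=1 F2=0 (differ) -> 1
  row 17 [10001]: F1=0 F2=0 -> 0
  row 18 [10010]: F1=1 F2=0 (differ) -> 1
  row 19 [10011]: F1=0 F2=0 -> 0
  row 20 [10100]: F1=1 F2=0 (differ) -> 1
  row 21 [10101]: F1=0 F2=0 -> 0
  row 22 [10110]: F1=1 F2=0 (differ) -> 1
  row 23 [10111]: F1=0 F2=0 -> 0
  row 24 [11000]: F1=1 F2=1 -> 0
  row 25 [11001]: F1=0 F2=1 (differ) -> 1
  row 26 [11010]: F1=1 F2=0 (differ) -> 1
  row 27 [11011]: F1=1 F2=0 (differ) -> 1
  row 28 [11100]: F1=1 F2=1 -> 0
  row 29 [11101]: F1=1 F2=1 -> 0
  row 30 [11110]: F1=1 F2=0 (differ) -> 1
  row 31 [11111]: F1=0 F2=0 -> 0
Full result column, 8 rows per line (p,q fixed per line; r,s,t runs 000..111 left to right):
  rows 0-7 [p,q=00]: 10101010  (ones: 4)
  rows 8-15 [p,q=01]: 01110010  (ones: 4)
  rows 16-23 [p,q=10]: 10101010  (ones: 4)
  rows 24-31 [p,q=11]: 01110010  (ones: 4)
Disagreements = 4+4+4+4 = 16

16


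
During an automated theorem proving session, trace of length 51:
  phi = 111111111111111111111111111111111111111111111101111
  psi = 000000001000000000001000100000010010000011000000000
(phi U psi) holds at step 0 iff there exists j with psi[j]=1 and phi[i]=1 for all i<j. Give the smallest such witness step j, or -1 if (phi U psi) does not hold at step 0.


(phi U psi) at 0: need smallest j with psi[j]=1 and phi[i]=1 for all i in [0,j).
Scan from step 0:
  step 0: phi=1, psi=0 -> continue
  step 1: phi=1, psi=0 -> continue
  step 2: phi=1, psi=0 -> continue
  step 3: phi=1, psi=0 -> continue
  step 8: psi=1 and phi held for [0,8) -> witness found
Witness step = 8

8


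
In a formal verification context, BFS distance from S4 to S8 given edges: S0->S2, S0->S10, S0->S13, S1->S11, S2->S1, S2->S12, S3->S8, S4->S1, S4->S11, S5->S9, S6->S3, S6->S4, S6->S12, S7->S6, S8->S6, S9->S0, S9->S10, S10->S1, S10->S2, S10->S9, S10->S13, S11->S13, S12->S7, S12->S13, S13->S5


BFS layer-by-layer from S4:
  dist 0: {S4}
  dist 1: {S1, S11}
  dist 2: {S13}
  dist 3: {S5}
  dist 4: {S9}
  dist 5: {S0, S10}
  dist 6: {S2}
  dist 7: {S12}
  dist 8: {S7}
  dist 9: {S6}
  dist 10: {S3}
  dist 11: {S8}
  -> S8 reached at distance 11
Shortest path length = 11

11


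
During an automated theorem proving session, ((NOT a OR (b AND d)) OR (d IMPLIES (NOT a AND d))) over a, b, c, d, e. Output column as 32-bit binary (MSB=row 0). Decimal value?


Formula: ((NOT a OR (b AND d)) OR (d IMPLIES (NOT a AND d))) over a, b, c, d, e (32 rows)
Evaluate each row (bits = a,b,c,d,e, MSB first):
  row 0 [00000]: ((NOT 0 OR (0 AND 0)) OR (0 IMPLIES (NOT 0 AND 0))) -> 1
  row 1 [00001]: ((NOT 0 OR (0 AND 0)) OR (0 IMPLIES (NOT 0 AND 0))) -> 1
  row 2 [00010]: ((NOT 0 OR (0 AND 1)) OR (1 IMPLIES (NOT 0 AND 1))) -> 1
  row 3 [00011]: ((NOT 0 OR (0 AND 1)) OR (1 IMPLIES (NOT 0 AND 1))) -> 1
  row 4 [00100]: ((NOT 0 OR (0 AND 0)) OR (0 IMPLIES (NOT 0 AND 0))) -> 1
  row 5 [00101]: ((NOT 0 OR (0 AND 0)) OR (0 IMPLIES (NOT 0 AND 0))) -> 1
  row 6 [00110]: ((NOT 0 OR (0 AND 1)) OR (1 IMPLIES (NOT 0 AND 1))) -> 1
  row 7 [00111]: ((NOT 0 OR (0 AND 1)) OR (1 IMPLIES (NOT 0 AND 1))) -> 1
  row 8 [01000]: ((NOT 0 OR (1 AND 0)) OR (0 IMPLIES (NOT 0 AND 0))) -> 1
  row 9 [01001]: ((NOT 0 OR (1 AND 0)) OR (0 IMPLIES (NOT 0 AND 0))) -> 1
  row 10 [01010]: ((NOT 0 OR (1 AND 1)) OR (1 IMPLIES (NOT 0 AND 1))) -> 1
  row 11 [01011]: ((NOT 0 OR (1 AND 1)) OR (1 IMPLIES (NOT 0 AND 1))) -> 1
  row 12 [01100]: ((NOT 0 OR (1 AND 0)) OR (0 IMPLIES (NOT 0 AND 0))) -> 1
  row 13 [01101]: ((NOT 0 OR (1 AND 0)) OR (0 IMPLIES (NOT 0 AND 0))) -> 1
  row 14 [01110]: ((NOT 0 OR (1 AND 1)) OR (1 IMPLIES (NOT 0 AND 1))) -> 1
  row 15 [01111]: ((NOT 0 OR (1 AND 1)) OR (1 IMPLIES (NOT 0 AND 1))) -> 1
  row 16 [10000]: ((NOT 1 OR (0 AND 0)) OR (0 IMPLIES (NOT 1 AND 0))) -> 1
  row 17 [10001]: ((NOT 1 OR (0 AND 0)) OR (0 IMPLIES (NOT 1 AND 0))) -> 1
  row 18 [10010]: ((NOT 1 OR (0 AND 1)) OR (1 IMPLIES (NOT 1 AND 1))) -> 0
  row 19 [10011]: ((NOT 1 OR (0 AND 1)) OR (1 IMPLIES (NOT 1 AND 1))) -> 0
  row 20 [10100]: ((NOT 1 OR (0 AND 0)) OR (0 IMPLIES (NOT 1 AND 0))) -> 1
  row 21 [10101]: ((NOT 1 OR (0 AND 0)) OR (0 IMPLIES (NOT 1 AND 0))) -> 1
  row 22 [10110]: ((NOT 1 OR (0 AND 1)) OR (1 IMPLIES (NOT 1 AND 1))) -> 0
  row 23 [10111]: ((NOT 1 OR (0 AND 1)) OR (1 IMPLIES (NOT 1 AND 1))) -> 0
  row 24 [11000]: ((NOT 1 OR (1 AND 0)) OR (0 IMPLIES (NOT 1 AND 0))) -> 1
  row 25 [11001]: ((NOT 1 OR (1 AND 0)) OR (0 IMPLIES (NOT 1 AND 0))) -> 1
  row 26 [11010]: ((NOT 1 OR (1 AND 1)) OR (1 IMPLIES (NOT 1 AND 1))) -> 1
  row 27 [11011]: ((NOT 1 OR (1 AND 1)) OR (1 IMPLIES (NOT 1 AND 1))) -> 1
  row 28 [11100]: ((NOT 1 OR (1 AND 0)) OR (0 IMPLIES (NOT 1 AND 0))) -> 1
  row 29 [11101]: ((NOT 1 OR (1 AND 0)) OR (0 IMPLIES (NOT 1 AND 0))) -> 1
  row 30 [11110]: ((NOT 1 OR (1 AND 1)) OR (1 IMPLIES (NOT 1 AND 1))) -> 1
  row 31 [11111]: ((NOT 1 OR (1 AND 1)) OR (1 IMPLIES (NOT 1 AND 1))) -> 1
Full result column, 4 rows per line (a,b,c fixed per line; d,e runs 00..11 left to right):
  rows 0-3 [a,b,c=000]: 1111  = hex F
  rows 4-7 [a,b,c=001]: 1111  = hex F
  rows 8-11 [a,b,c=010]: 1111  = hex F
  rows 12-15 [a,b,c=011]: 1111  = hex F
  rows 16-19 [a,b,c=100]: 1100  = hex C
  rows 20-23 [a,b,c=101]: 1100  = hex C
  rows 24-27 [a,b,c=110]: 1111  = hex F
  rows 28-31 [a,b,c=111]: 1111  = hex F
Output column (row 0 .. row 31) = 11111111111111111100110011111111
Output column grouped in 4s = 1111 1111 1111 1111 1100 1100 1111 1111 = 0xFFFFCCFF
Convert to decimal digit by digit (value = value*16 + digit):
  F -> 15
  15*16 + 15 (F) = 255
  255*16 + 15 (F) = 4095
  4095*16 + 15 (F) = 65535
  65535*16 + 12 (C) = 1048572
  1048572*16 + 12 (C) = 16777164
  16777164*16 + 15 (F) = 268434639
  268434639*16 + 15 (F) = 4294954239
Decimal = 4294954239

4294954239


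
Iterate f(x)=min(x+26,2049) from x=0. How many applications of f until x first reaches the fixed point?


Step 1: x=0, cap=2049, increment=26
Step 2: x grows by 26 each step until capped at 2049; fixed point is x=2049
Step 3: iterations = ceil(2049/26) = 79

79


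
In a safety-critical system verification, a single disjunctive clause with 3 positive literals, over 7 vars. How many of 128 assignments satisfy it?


Step 1: Total=2^7=128
Step 2: Unsat when all 3 false: 2^4=16
Step 3: Sat=128-16=112

112


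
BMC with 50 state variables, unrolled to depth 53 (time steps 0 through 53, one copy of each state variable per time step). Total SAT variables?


BMC unrolls to depth k, creating one copy of each state var for steps 0..k.
Step count = 53 + 1 = 54 (steps 0 through 53)
Vars per step = 50
Total = 50 * 54 = 2700

2700


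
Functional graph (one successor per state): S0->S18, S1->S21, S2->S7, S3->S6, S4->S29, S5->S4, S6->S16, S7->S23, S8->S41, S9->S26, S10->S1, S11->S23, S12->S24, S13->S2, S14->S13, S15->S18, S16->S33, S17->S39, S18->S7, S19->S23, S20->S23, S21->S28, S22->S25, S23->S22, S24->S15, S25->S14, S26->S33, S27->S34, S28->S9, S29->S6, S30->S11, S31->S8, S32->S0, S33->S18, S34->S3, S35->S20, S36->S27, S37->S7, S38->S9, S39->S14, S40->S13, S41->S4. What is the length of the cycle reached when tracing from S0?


Trace from S0 until a state repeats:
  S0 -> S18 -> S7 -> S23 -> S22 -> S25 -> S14 -> S13 -> S2 -> S7
S7 first seen at step 2, revisited at step 9.
Cycle length = 9 - 2 = 7

7


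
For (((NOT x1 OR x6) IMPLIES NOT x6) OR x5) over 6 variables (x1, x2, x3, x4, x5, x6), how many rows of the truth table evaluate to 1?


Formula: (((NOT x1 OR x6) IMPLIES NOT x6) OR x5) over 6 vars (64 rows)
Evaluate each row (x1, x2, x3, x4, x5, x6 as bits, MSB first):
  row 0 [000000]: (((NOT 0 OR 0) IMPLIES NOT 0) OR 0) -> 1
  row 1 [000001]: (((NOT 0 OR 1) IMPLIES NOT 1) OR 0) -> 0
  row 2 [000010]: (((NOT 0 OR 0) IMPLIES NOT 0) OR 1) -> 1
  row 3 [000011]: (((NOT 0 OR 1) IMPLIES NOT 1) OR 1) -> 1
  row 4 [000100]: (((NOT 0 OR 0) IMPLIES NOT 0) OR 0) -> 1
  (every remaining row is evaluated the same way; all 64 results are listed next)
Full result column, 8 rows per line (x1,x2,x3 fixed per line; x4,x5,x6 runs 000..111 left to right):
  rows 0-7 [x1,x2,x3=000]: 10111011  (ones: 6)
  rows 8-15 [x1,x2,x3=001]: 10111011  (ones: 6)
  rows 16-23 [x1,x2,x3=010]: 10111011  (ones: 6)
  rows 24-31 [x1,x2,x3=011]: 10111011  (ones: 6)
  rows 32-39 [x1,x2,x3=100]: 10111011  (ones: 6)
  rows 40-47 [x1,x2,x3=101]: 10111011  (ones: 6)
  rows 48-55 [x1,x2,x3=110]: 10111011  (ones: 6)
  rows 56-63 [x1,x2,x3=111]: 10111011  (ones: 6)
Count of 1-rows = 6+6+6+6+6+6+6+6 = 48

48


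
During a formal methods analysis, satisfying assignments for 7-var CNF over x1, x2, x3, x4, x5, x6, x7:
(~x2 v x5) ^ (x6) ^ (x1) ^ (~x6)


CNF with 4 clauses over 7 vars (128 assignments).
An assignment satisfies CNF iff every clause has >=1 true literal.
Check each row (bits = x1,x2,x3,x4,x5,x6,x7; clause T/F shown):
  row 0 [0000000]: clauses=TFFT -> 0
  row 1 [0000001]: clauses=TFFT -> 0
  row 2 [0000010]: clauses=TTFF -> 0
  row 3 [0000011]: clauses=TTFF -> 0
  row 4 [0000100]: clauses=TFFT -> 0
  (every remaining row is evaluated the same way; all 128 results are listed next)
Full result column, 8 rows per line (x1,x2,x3,x4 fixed per line; x5,x6,x7 runs 000..111 left to right):
  rows 0-7 [x1,x2,x3,x4=0000]: 00000000  (ones: 0)
  rows 8-15 [x1,x2,x3,x4=0001]: 00000000  (ones: 0)
  rows 16-23 [x1,x2,x3,x4=0010]: 00000000  (ones: 0)
  rows 24-31 [x1,x2,x3,x4=0011]: 00000000  (ones: 0)
  rows 32-39 [x1,x2,x3,x4=0100]: 00000000  (ones: 0)
  rows 40-47 [x1,x2,x3,x4=0101]: 00000000  (ones: 0)
  rows 48-55 [x1,x2,x3,x4=0110]: 00000000  (ones: 0)
  rows 56-63 [x1,x2,x3,x4=0111]: 00000000  (ones: 0)
  rows 64-71 [x1,x2,x3,x4=1000]: 00000000  (ones: 0)
  rows 72-79 [x1,x2,x3,x4=1001]: 00000000  (ones: 0)
  rows 80-87 [x1,x2,x3,x4=1010]: 00000000  (ones: 0)
  rows 88-95 [x1,x2,x3,x4=1011]: 00000000  (ones: 0)
  rows 96-103 [x1,x2,x3,x4=1100]: 00000000  (ones: 0)
  rows 104-111 [x1,x2,x3,x4=1101]: 00000000  (ones: 0)
  rows 112-119 [x1,x2,x3,x4=1110]: 00000000  (ones: 0)
  rows 120-127 [x1,x2,x3,x4=1111]: 00000000  (ones: 0)
Satisfying assignments = 0+0+0+0+0+0+0+0+0+0+0+0+0+0+0+0 = 0

0


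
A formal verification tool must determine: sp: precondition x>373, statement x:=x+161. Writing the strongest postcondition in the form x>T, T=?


Formula: sp(P, x:=E) = exists old_x. (x = E[old_x/x]) AND P[old_x/x] (old_x is the value of x before the assignment; eliminate old_x by solving x = E[old_x/x] for old_x)
Step 1: Precondition P: x>373, i.e. old_x > 373
Step 2: Assignment gives x = old_x + 161, so old_x = x - 161
Step 3: Substitute into P: x - 161 > 373
Step 4: Simplify: x > 373+161 = 534

534


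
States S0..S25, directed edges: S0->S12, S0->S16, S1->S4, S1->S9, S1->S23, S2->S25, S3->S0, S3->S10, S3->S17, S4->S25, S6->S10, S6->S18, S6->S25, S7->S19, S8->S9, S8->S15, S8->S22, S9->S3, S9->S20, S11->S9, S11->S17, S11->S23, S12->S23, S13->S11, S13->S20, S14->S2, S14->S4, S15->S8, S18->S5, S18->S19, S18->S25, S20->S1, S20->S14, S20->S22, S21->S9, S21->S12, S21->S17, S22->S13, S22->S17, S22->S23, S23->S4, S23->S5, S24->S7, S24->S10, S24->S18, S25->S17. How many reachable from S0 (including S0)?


BFS from S0:
  layer 0: {S0}
  layer 1: {S12, S16}
  layer 2: {S23}
  layer 3: {S4, S5}
  layer 4: {S25}
  layer 5: {S17}
Reachable set: {S0, S4, S5, S12, S16, S17, S23, S25}
Count = 8

8


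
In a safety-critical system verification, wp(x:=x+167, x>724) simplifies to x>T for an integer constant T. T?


Formula: wp(x:=E, P) = P[E/x] (substitute E for x in postcondition)
Step 1: Postcondition: x>724
Step 2: Substitute x+167 for x: x+167>724
Step 3: Solve for x: x > 724-167 = 557

557


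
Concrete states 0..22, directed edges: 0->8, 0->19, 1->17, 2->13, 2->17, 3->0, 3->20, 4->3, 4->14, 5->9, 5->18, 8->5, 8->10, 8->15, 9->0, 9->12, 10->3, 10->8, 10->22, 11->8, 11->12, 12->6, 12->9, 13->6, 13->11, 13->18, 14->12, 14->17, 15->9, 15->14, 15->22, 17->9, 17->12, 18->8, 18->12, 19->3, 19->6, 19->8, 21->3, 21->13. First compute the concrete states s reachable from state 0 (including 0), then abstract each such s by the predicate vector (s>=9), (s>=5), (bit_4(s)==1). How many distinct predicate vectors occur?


BFS from 0:
Concrete reachable: {0, 3, 5, 6, 8, 9, 10, 12, 14, 15, 17, 18, 19, 20, 22}
Abstract via predicates (s>=9), (s>=5), (bit_4(s)==1):
  (0,0,0) <- {0, 3}
  (0,1,0) <- {5, 6, 8}
  (1,1,0) <- {9, 10, 12, 14, 15}
  (1,1,1) <- {17, 18, 19, 20, 22}
Distinct abstract states = 4

4


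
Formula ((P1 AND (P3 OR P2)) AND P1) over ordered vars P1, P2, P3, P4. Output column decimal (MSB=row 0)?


Formula: ((P1 AND (P3 OR P2)) AND P1) over P1, P2, P3, P4 (16 rows)
Evaluate each row (bits = P1,P2,P3,P4, MSB first):
  row 0 [0000]: ((0 AND (0 OR 0)) AND 0) -> 0
  row 1 [0001]: ((0 AND (0 OR 0)) AND 0) -> 0
  row 2 [0010]: ((0 AND (1 OR 0)) AND 0) -> 0
  row 3 [0011]: ((0 AND (1 OR 0)) AND 0) -> 0
  row 4 [0100]: ((0 AND (0 OR 1)) AND 0) -> 0
  row 5 [0101]: ((0 AND (0 OR 1)) AND 0) -> 0
  row 6 [0110]: ((0 AND (1 OR 1)) AND 0) -> 0
  row 7 [0111]: ((0 AND (1 OR 1)) AND 0) -> 0
  row 8 [1000]: ((1 AND (0 OR 0)) AND 1) -> 0
  row 9 [1001]: ((1 AND (0 OR 0)) AND 1) -> 0
  row 10 [1010]: ((1 AND (1 OR 0)) AND 1) -> 1
  row 11 [1011]: ((1 AND (1 OR 0)) AND 1) -> 1
  row 12 [1100]: ((1 AND (0 OR 1)) AND 1) -> 1
  row 13 [1101]: ((1 AND (0 OR 1)) AND 1) -> 1
  row 14 [1110]: ((1 AND (1 OR 1)) AND 1) -> 1
  row 15 [1111]: ((1 AND (1 OR 1)) AND 1) -> 1
Full result column, 4 rows per line (P1,P2 fixed per line; P3,P4 runs 00..11 left to right):
  rows 0-3 [P1,P2=00]: 0000  = hex 0
  rows 4-7 [P1,P2=01]: 0000  = hex 0
  rows 8-11 [P1,P2=10]: 0011  = hex 3
  rows 12-15 [P1,P2=11]: 1111  = hex F
Output column (row 0 .. row 15) = 0000000000111111
Output column grouped in 4s = 0000 0000 0011 1111 = 0x003F
Convert to decimal digit by digit (value = value*16 + digit):
  0 -> 0
  0*16 + 0 = 0
  0*16 + 3 = 3
  3*16 + 15 (F) = 63
Decimal = 63

63


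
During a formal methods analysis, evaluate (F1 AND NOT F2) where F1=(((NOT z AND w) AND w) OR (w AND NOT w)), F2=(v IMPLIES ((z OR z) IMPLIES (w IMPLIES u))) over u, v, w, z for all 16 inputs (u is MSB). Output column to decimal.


F1 = (((NOT z AND w) AND w) OR (w AND NOT w))
F2 = (v IMPLIES ((z OR z) IMPLIES (w IMPLIES u)))
Counterexample to F1=>F2 is where F1=1 and F2=0.
Evaluate each row (bits = u,v,w,z, MSB first):
  row 0 [0000]: F1=0 F2=1 -> F1&~F2 -> 0
  row 1 [0001]: F1=0 F2=1 -> F1&~F2 -> 0
  row 2 [0010]: F1=1 F2=1 -> F1&~F2 -> 0
  row 3 [0011]: F1=0 F2=1 -> F1&~F2 -> 0
  row 4 [0100]: F1=0 F2=1 -> F1&~F2 -> 0
  row 5 [0101]: F1=0 F2=1 -> F1&~F2 -> 0
  row 6 [0110]: F1=1 F2=1 -> F1&~F2 -> 0
  row 7 [0111]: F1=0 F2=0 -> F1&~F2 -> 0
  row 8 [1000]: F1=0 F2=1 -> F1&~F2 -> 0
  row 9 [1001]: F1=0 F2=1 -> F1&~F2 -> 0
  row 10 [1010]: F1=1 F2=1 -> F1&~F2 -> 0
  row 11 [1011]: F1=0 F2=1 -> F1&~F2 -> 0
  row 12 [1100]: F1=0 F2=1 -> F1&~F2 -> 0
  row 13 [1101]: F1=0 F2=1 -> F1&~F2 -> 0
  row 14 [1110]: F1=1 F2=1 -> F1&~F2 -> 0
  row 15 [1111]: F1=0 F2=1 -> F1&~F2 -> 0
Full result column, 4 rows per line (u,v fixed per line; w,z runs 00..11 left to right):
  rows 0-3 [u,v=00]: 0000  = hex 0
  rows 4-7 [u,v=01]: 0000  = hex 0
  rows 8-11 [u,v=10]: 0000  = hex 0
  rows 12-15 [u,v=11]: 0000  = hex 0
Counterexample vector (row 0 .. row 15) = 0000000000000000
Output column grouped in 4s = 0000 0000 0000 0000 = 0x0000
Convert to decimal digit by digit (value = value*16 + digit):
  0 -> 0
  0*16 + 0 = 0
  0*16 + 0 = 0
  0*16 + 0 = 0
Decimal = 0

0


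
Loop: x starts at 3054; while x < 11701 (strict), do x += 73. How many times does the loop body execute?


Step 1: x goes from 3054 toward 11701 by 73; the body runs while x<11701, so iterations = ceil((bound-start)/step)
Step 2: Distance=8647
Step 3: ceil(8647/73)=119

119


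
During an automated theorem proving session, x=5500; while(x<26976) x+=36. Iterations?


Step 1: x goes from 5500 toward 26976 by 36; the body runs while x<26976, so iterations = ceil((bound-start)/step)
Step 2: Distance=21476
Step 3: ceil(21476/36)=597

597


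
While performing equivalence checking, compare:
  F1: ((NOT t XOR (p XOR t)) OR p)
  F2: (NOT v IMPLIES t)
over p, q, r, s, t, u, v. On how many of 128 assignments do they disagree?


F1 = ((NOT t XOR (p XOR t)) OR p)
F2 = (NOT v IMPLIES t)
Evaluate both on each of 128 rows (bits = p,q,r,s,t,u,v):
  row 0 [0000000]: F1=1 F2=0 (differ) -> 1
  row 1 [0000001]: F1=1 F2=1 -> 0
  row 2 [0000010]: F1=1 F2=0 (differ) -> 1
  row 3 [0000011]: F1=1 F2=1 -> 0
  row 4 [0000100]: F1=1 F2=1 -> 0
  (every remaining row is evaluated the same way; all 128 results are listed next)
Full result column, 8 rows per line (p,q,r,s fixed per line; t,u,v runs 000..111 left to right):
  rows 0-7 [p,q,r,s=0000]: 10100000  (ones: 2)
  rows 8-15 [p,q,r,s=0001]: 10100000  (ones: 2)
  rows 16-23 [p,q,r,s=0010]: 10100000  (ones: 2)
  rows 24-31 [p,q,r,s=0011]: 10100000  (ones: 2)
  rows 32-39 [p,q,r,s=0100]: 10100000  (ones: 2)
  rows 40-47 [p,q,r,s=0101]: 10100000  (ones: 2)
  rows 48-55 [p,q,r,s=0110]: 10100000  (ones: 2)
  rows 56-63 [p,q,r,s=0111]: 10100000  (ones: 2)
  rows 64-71 [p,q,r,s=1000]: 10100000  (ones: 2)
  rows 72-79 [p,q,r,s=1001]: 10100000  (ones: 2)
  rows 80-87 [p,q,r,s=1010]: 10100000  (ones: 2)
  rows 88-95 [p,q,r,s=1011]: 10100000  (ones: 2)
  rows 96-103 [p,q,r,s=1100]: 10100000  (ones: 2)
  rows 104-111 [p,q,r,s=1101]: 10100000  (ones: 2)
  rows 112-119 [p,q,r,s=1110]: 10100000  (ones: 2)
  rows 120-127 [p,q,r,s=1111]: 10100000  (ones: 2)
Disagreements = 2+2+2+2+2+2+2+2+2+2+2+2+2+2+2+2 = 32

32


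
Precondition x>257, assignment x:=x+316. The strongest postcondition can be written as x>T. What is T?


Formula: sp(P, x:=E) = exists old_x. (x = E[old_x/x]) AND P[old_x/x] (old_x is the value of x before the assignment; eliminate old_x by solving x = E[old_x/x] for old_x)
Step 1: Precondition P: x>257, i.e. old_x > 257
Step 2: Assignment gives x = old_x + 316, so old_x = x - 316
Step 3: Substitute into P: x - 316 > 257
Step 4: Simplify: x > 257+316 = 573

573


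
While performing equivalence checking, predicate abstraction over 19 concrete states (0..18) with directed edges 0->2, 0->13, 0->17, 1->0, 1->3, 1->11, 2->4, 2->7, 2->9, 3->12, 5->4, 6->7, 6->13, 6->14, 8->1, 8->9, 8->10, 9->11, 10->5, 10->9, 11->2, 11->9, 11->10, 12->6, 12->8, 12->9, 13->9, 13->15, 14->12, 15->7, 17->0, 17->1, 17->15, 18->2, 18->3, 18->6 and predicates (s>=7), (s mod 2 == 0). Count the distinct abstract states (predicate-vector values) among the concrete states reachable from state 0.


BFS from 0:
Concrete reachable: {0, 1, 2, 3, 4, 5, 6, 7, 8, 9, 10, 11, 12, 13, 14, 15, 17}
Abstract via predicates (s>=7), (s mod 2 == 0):
  (0,0) <- {1, 3, 5}
  (0,1) <- {0, 2, 4, 6}
  (1,0) <- {7, 9, 11, 13, 15, 17}
  (1,1) <- {8, 10, 12, 14}
Distinct abstract states = 4

4


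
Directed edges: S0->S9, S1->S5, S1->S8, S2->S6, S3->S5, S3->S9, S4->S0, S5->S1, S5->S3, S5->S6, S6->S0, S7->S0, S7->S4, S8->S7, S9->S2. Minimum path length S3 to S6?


BFS layer-by-layer from S3:
  dist 0: {S3}
  dist 1: {S5, S9}
  dist 2: {S1, S2, S6}
  -> S6 reached at distance 2
Shortest path length = 2

2


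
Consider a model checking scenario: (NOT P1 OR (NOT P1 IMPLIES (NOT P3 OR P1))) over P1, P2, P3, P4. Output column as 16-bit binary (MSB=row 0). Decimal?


Formula: (NOT P1 OR (NOT P1 IMPLIES (NOT P3 OR P1))) over P1, P2, P3, P4 (16 rows)
Evaluate each row (bits = P1,P2,P3,P4, MSB first):
  row 0 [0000]: (NOT 0 OR (NOT 0 IMPLIES (NOT 0 OR 0))) -> 1
  row 1 [0001]: (NOT 0 OR (NOT 0 IMPLIES (NOT 0 OR 0))) -> 1
  row 2 [0010]: (NOT 0 OR (NOT 0 IMPLIES (NOT 1 OR 0))) -> 1
  row 3 [0011]: (NOT 0 OR (NOT 0 IMPLIES (NOT 1 OR 0))) -> 1
  row 4 [0100]: (NOT 0 OR (NOT 0 IMPLIES (NOT 0 OR 0))) -> 1
  row 5 [0101]: (NOT 0 OR (NOT 0 IMPLIES (NOT 0 OR 0))) -> 1
  row 6 [0110]: (NOT 0 OR (NOT 0 IMPLIES (NOT 1 OR 0))) -> 1
  row 7 [0111]: (NOT 0 OR (NOT 0 IMPLIES (NOT 1 OR 0))) -> 1
  row 8 [1000]: (NOT 1 OR (NOT 1 IMPLIES (NOT 0 OR 1))) -> 1
  row 9 [1001]: (NOT 1 OR (NOT 1 IMPLIES (NOT 0 OR 1))) -> 1
  row 10 [1010]: (NOT 1 OR (NOT 1 IMPLIES (NOT 1 OR 1))) -> 1
  row 11 [1011]: (NOT 1 OR (NOT 1 IMPLIES (NOT 1 OR 1))) -> 1
  row 12 [1100]: (NOT 1 OR (NOT 1 IMPLIES (NOT 0 OR 1))) -> 1
  row 13 [1101]: (NOT 1 OR (NOT 1 IMPLIES (NOT 0 OR 1))) -> 1
  row 14 [1110]: (NOT 1 OR (NOT 1 IMPLIES (NOT 1 OR 1))) -> 1
  row 15 [1111]: (NOT 1 OR (NOT 1 IMPLIES (NOT 1 OR 1))) -> 1
Full result column, 4 rows per line (P1,P2 fixed per line; P3,P4 runs 00..11 left to right):
  rows 0-3 [P1,P2=00]: 1111  = hex F
  rows 4-7 [P1,P2=01]: 1111  = hex F
  rows 8-11 [P1,P2=10]: 1111  = hex F
  rows 12-15 [P1,P2=11]: 1111  = hex F
Output column (row 0 .. row 15) = 1111111111111111
Output column grouped in 4s = 1111 1111 1111 1111 = 0xFFFF
Convert to decimal digit by digit (value = value*16 + digit):
  F -> 15
  15*16 + 15 (F) = 255
  255*16 + 15 (F) = 4095
  4095*16 + 15 (F) = 65535
Decimal = 65535

65535


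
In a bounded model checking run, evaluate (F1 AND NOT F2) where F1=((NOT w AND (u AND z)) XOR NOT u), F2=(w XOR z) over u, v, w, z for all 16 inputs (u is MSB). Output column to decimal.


F1 = ((NOT w AND (u AND z)) XOR NOT u)
F2 = (w XOR z)
Counterexample to F1=>F2 is where F1=1 and F2=0.
Evaluate each row (bits = u,v,w,z, MSB first):
  row 0 [0000]: F1=1 F2=0 -> F1&~F2 -> 1
  row 1 [0001]: F1=1 F2=1 -> F1&~F2 -> 0
  row 2 [0010]: F1=1 F2=1 -> F1&~F2 -> 0
  row 3 [0011]: F1=1 F2=0 -> F1&~F2 -> 1
  row 4 [0100]: F1=1 F2=0 -> F1&~F2 -> 1
  row 5 [0101]: F1=1 F2=1 -> F1&~F2 -> 0
  row 6 [0110]: F1=1 F2=1 -> F1&~F2 -> 0
  row 7 [0111]: F1=1 F2=0 -> F1&~F2 -> 1
  row 8 [1000]: F1=0 F2=0 -> F1&~F2 -> 0
  row 9 [1001]: F1=1 F2=1 -> F1&~F2 -> 0
  row 10 [1010]: F1=0 F2=1 -> F1&~F2 -> 0
  row 11 [1011]: F1=0 F2=0 -> F1&~F2 -> 0
  row 12 [1100]: F1=0 F2=0 -> F1&~F2 -> 0
  row 13 [1101]: F1=1 F2=1 -> F1&~F2 -> 0
  row 14 [1110]: F1=0 F2=1 -> F1&~F2 -> 0
  row 15 [1111]: F1=0 F2=0 -> F1&~F2 -> 0
Full result column, 4 rows per line (u,v fixed per line; w,z runs 00..11 left to right):
  rows 0-3 [u,v=00]: 1001  = hex 9
  rows 4-7 [u,v=01]: 1001  = hex 9
  rows 8-11 [u,v=10]: 0000  = hex 0
  rows 12-15 [u,v=11]: 0000  = hex 0
Counterexample vector (row 0 .. row 15) = 1001100100000000
Output column grouped in 4s = 1001 1001 0000 0000 = 0x9900
Convert to decimal digit by digit (value = value*16 + digit):
  9 -> 9
  9*16 + 9 = 153
  153*16 + 0 = 2448
  2448*16 + 0 = 39168
Decimal = 39168

39168


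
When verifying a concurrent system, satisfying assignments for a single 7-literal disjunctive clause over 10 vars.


Step 1: Total=2^10=1024
Step 2: Unsat when all 7 false: 2^3=8
Step 3: Sat=1024-8=1016

1016


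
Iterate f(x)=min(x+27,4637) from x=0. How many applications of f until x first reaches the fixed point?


Step 1: x=0, cap=4637, increment=27
Step 2: x grows by 27 each step until capped at 4637; fixed point is x=4637
Step 3: iterations = ceil(4637/27) = 172

172


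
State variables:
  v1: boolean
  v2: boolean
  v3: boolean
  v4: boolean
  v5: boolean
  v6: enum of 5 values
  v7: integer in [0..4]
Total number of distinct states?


State space = product of domain sizes of all variables.
Domain sizes:
  v1 (boolean): 2
  v2 (boolean): 2
  v3 (boolean): 2
  v4 (boolean): 2
  v5 (boolean): 2
  v6 (enum of 5 values): 5
  v7 (integer in [0..4]): 5
Product = 2 * 2 * 2 * 2 * 2 * 5 * 5 = 800

800


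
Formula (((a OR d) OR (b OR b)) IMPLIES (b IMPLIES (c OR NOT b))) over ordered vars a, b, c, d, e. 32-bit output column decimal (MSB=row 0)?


Formula: (((a OR d) OR (b OR b)) IMPLIES (b IMPLIES (c OR NOT b))) over a, b, c, d, e (32 rows)
Evaluate each row (bits = a,b,c,d,e, MSB first):
  row 0 [00000]: (((0 OR 0) OR (0 OR 0)) IMPLIES (0 IMPLIES (0 OR NOT 0))) -> 1
  row 1 [00001]: (((0 OR 0) OR (0 OR 0)) IMPLIES (0 IMPLIES (0 OR NOT 0))) -> 1
  row 2 [00010]: (((0 OR 1) OR (0 OR 0)) IMPLIES (0 IMPLIES (0 OR NOT 0))) -> 1
  row 3 [00011]: (((0 OR 1) OR (0 OR 0)) IMPLIES (0 IMPLIES (0 OR NOT 0))) -> 1
  row 4 [00100]: (((0 OR 0) OR (0 OR 0)) IMPLIES (0 IMPLIES (1 OR NOT 0))) -> 1
  row 5 [00101]: (((0 OR 0) OR (0 OR 0)) IMPLIES (0 IMPLIES (1 OR NOT 0))) -> 1
  row 6 [00110]: (((0 OR 1) OR (0 OR 0)) IMPLIES (0 IMPLIES (1 OR NOT 0))) -> 1
  row 7 [00111]: (((0 OR 1) OR (0 OR 0)) IMPLIES (0 IMPLIES (1 OR NOT 0))) -> 1
  row 8 [01000]: (((0 OR 0) OR (1 OR 1)) IMPLIES (1 IMPLIES (0 OR NOT 1))) -> 0
  row 9 [01001]: (((0 OR 0) OR (1 OR 1)) IMPLIES (1 IMPLIES (0 OR NOT 1))) -> 0
  row 10 [01010]: (((0 OR 1) OR (1 OR 1)) IMPLIES (1 IMPLIES (0 OR NOT 1))) -> 0
  row 11 [01011]: (((0 OR 1) OR (1 OR 1)) IMPLIES (1 IMPLIES (0 OR NOT 1))) -> 0
  row 12 [01100]: (((0 OR 0) OR (1 OR 1)) IMPLIES (1 IMPLIES (1 OR NOT 1))) -> 1
  row 13 [01101]: (((0 OR 0) OR (1 OR 1)) IMPLIES (1 IMPLIES (1 OR NOT 1))) -> 1
  row 14 [01110]: (((0 OR 1) OR (1 OR 1)) IMPLIES (1 IMPLIES (1 OR NOT 1))) -> 1
  row 15 [01111]: (((0 OR 1) OR (1 OR 1)) IMPLIES (1 IMPLIES (1 OR NOT 1))) -> 1
  row 16 [10000]: (((1 OR 0) OR (0 OR 0)) IMPLIES (0 IMPLIES (0 OR NOT 0))) -> 1
  row 17 [10001]: (((1 OR 0) OR (0 OR 0)) IMPLIES (0 IMPLIES (0 OR NOT 0))) -> 1
  row 18 [10010]: (((1 OR 1) OR (0 OR 0)) IMPLIES (0 IMPLIES (0 OR NOT 0))) -> 1
  row 19 [10011]: (((1 OR 1) OR (0 OR 0)) IMPLIES (0 IMPLIES (0 OR NOT 0))) -> 1
  row 20 [10100]: (((1 OR 0) OR (0 OR 0)) IMPLIES (0 IMPLIES (1 OR NOT 0))) -> 1
  row 21 [10101]: (((1 OR 0) OR (0 OR 0)) IMPLIES (0 IMPLIES (1 OR NOT 0))) -> 1
  row 22 [10110]: (((1 OR 1) OR (0 OR 0)) IMPLIES (0 IMPLIES (1 OR NOT 0))) -> 1
  row 23 [10111]: (((1 OR 1) OR (0 OR 0)) IMPLIES (0 IMPLIES (1 OR NOT 0))) -> 1
  row 24 [11000]: (((1 OR 0) OR (1 OR 1)) IMPLIES (1 IMPLIES (0 OR NOT 1))) -> 0
  row 25 [11001]: (((1 OR 0) OR (1 OR 1)) IMPLIES (1 IMPLIES (0 OR NOT 1))) -> 0
  row 26 [11010]: (((1 OR 1) OR (1 OR 1)) IMPLIES (1 IMPLIES (0 OR NOT 1))) -> 0
  row 27 [11011]: (((1 OR 1) OR (1 OR 1)) IMPLIES (1 IMPLIES (0 OR NOT 1))) -> 0
  row 28 [11100]: (((1 OR 0) OR (1 OR 1)) IMPLIES (1 IMPLIES (1 OR NOT 1))) -> 1
  row 29 [11101]: (((1 OR 0) OR (1 OR 1)) IMPLIES (1 IMPLIES (1 OR NOT 1))) -> 1
  row 30 [11110]: (((1 OR 1) OR (1 OR 1)) IMPLIES (1 IMPLIES (1 OR NOT 1))) -> 1
  row 31 [11111]: (((1 OR 1) OR (1 OR 1)) IMPLIES (1 IMPLIES (1 OR NOT 1))) -> 1
Full result column, 4 rows per line (a,b,c fixed per line; d,e runs 00..11 left to right):
  rows 0-3 [a,b,c=000]: 1111  = hex F
  rows 4-7 [a,b,c=001]: 1111  = hex F
  rows 8-11 [a,b,c=010]: 0000  = hex 0
  rows 12-15 [a,b,c=011]: 1111  = hex F
  rows 16-19 [a,b,c=100]: 1111  = hex F
  rows 20-23 [a,b,c=101]: 1111  = hex F
  rows 24-27 [a,b,c=110]: 0000  = hex 0
  rows 28-31 [a,b,c=111]: 1111  = hex F
Output column (row 0 .. row 31) = 11111111000011111111111100001111
Output column grouped in 4s = 1111 1111 0000 1111 1111 1111 0000 1111 = 0xFF0FFF0F
Convert to decimal digit by digit (value = value*16 + digit):
  F -> 15
  15*16 + 15 (F) = 255
  255*16 + 0 = 4080
  4080*16 + 15 (F) = 65295
  65295*16 + 15 (F) = 1044735
  1044735*16 + 15 (F) = 16715775
  16715775*16 + 0 = 267452400
  267452400*16 + 15 (F) = 4279238415
Decimal = 4279238415

4279238415


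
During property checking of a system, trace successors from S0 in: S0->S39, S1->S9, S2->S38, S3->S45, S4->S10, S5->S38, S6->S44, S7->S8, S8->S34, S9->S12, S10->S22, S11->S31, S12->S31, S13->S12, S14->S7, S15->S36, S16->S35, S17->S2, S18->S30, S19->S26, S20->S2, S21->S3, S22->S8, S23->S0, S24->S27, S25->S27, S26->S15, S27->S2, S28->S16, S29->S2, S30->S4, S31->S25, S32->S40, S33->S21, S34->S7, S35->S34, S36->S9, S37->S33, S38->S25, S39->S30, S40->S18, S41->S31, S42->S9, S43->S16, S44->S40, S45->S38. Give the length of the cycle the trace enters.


Trace from S0 until a state repeats:
  S0 -> S39 -> S30 -> S4 -> S10 -> S22 -> S8 -> S34 -> S7 -> S8
S8 first seen at step 6, revisited at step 9.
Cycle length = 9 - 6 = 3

3


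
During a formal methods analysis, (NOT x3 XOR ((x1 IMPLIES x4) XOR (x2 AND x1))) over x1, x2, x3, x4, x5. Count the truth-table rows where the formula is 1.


Formula: (NOT x3 XOR ((x1 IMPLIES x4) XOR (x2 AND x1))) over 5 vars (32 rows)
Evaluate each row (x1, x2, x3, x4, x5 as bits, MSB first):
  row 0 [00000]: (NOT 0 XOR ((0 IMPLIES 0) XOR (0 AND 0))) -> 0
  row 1 [00001]: (NOT 0 XOR ((0 IMPLIES 0) XOR (0 AND 0))) -> 0
  row 2 [00010]: (NOT 0 XOR ((0 IMPLIES 1) XOR (0 AND 0))) -> 0
  row 3 [00011]: (NOT 0 XOR ((0 IMPLIES 1) XOR (0 AND 0))) -> 0
  row 4 [00100]: (NOT 1 XOR ((0 IMPLIES 0) XOR (0 AND 0))) -> 1
  row 5 [00101]: (NOT 1 XOR ((0 IMPLIES 0) XOR (0 AND 0))) -> 1
  row 6 [00110]: (NOT 1 XOR ((0 IMPLIES 1) XOR (0 AND 0))) -> 1
  row 7 [00111]: (NOT 1 XOR ((0 IMPLIES 1) XOR (0 AND 0))) -> 1
  row 8 [01000]: (NOT 0 XOR ((0 IMPLIES 0) XOR (1 AND 0))) -> 0
  row 9 [01001]: (NOT 0 XOR ((0 IMPLIES 0) XOR (1 AND 0))) -> 0
  row 10 [01010]: (NOT 0 XOR ((0 IMPLIES 1) XOR (1 AND 0))) -> 0
  row 11 [01011]: (NOT 0 XOR ((0 IMPLIES 1) XOR (1 AND 0))) -> 0
  row 12 [01100]: (NOT 1 XOR ((0 IMPLIES 0) XOR (1 AND 0))) -> 1
  row 13 [01101]: (NOT 1 XOR ((0 IMPLIES 0) XOR (1 AND 0))) -> 1
  row 14 [01110]: (NOT 1 XOR ((0 IMPLIES 1) XOR (1 AND 0))) -> 1
  row 15 [01111]: (NOT 1 XOR ((0 IMPLIES 1) XOR (1 AND 0))) -> 1
  row 16 [10000]: (NOT 0 XOR ((1 IMPLIES 0) XOR (0 AND 1))) -> 1
  row 17 [10001]: (NOT 0 XOR ((1 IMPLIES 0) XOR (0 AND 1))) -> 1
  row 18 [10010]: (NOT 0 XOR ((1 IMPLIES 1) XOR (0 AND 1))) -> 0
  row 19 [10011]: (NOT 0 XOR ((1 IMPLIES 1) XOR (0 AND 1))) -> 0
  row 20 [10100]: (NOT 1 XOR ((1 IMPLIES 0) XOR (0 AND 1))) -> 0
  row 21 [10101]: (NOT 1 XOR ((1 IMPLIES 0) XOR (0 AND 1))) -> 0
  row 22 [10110]: (NOT 1 XOR ((1 IMPLIES 1) XOR (0 AND 1))) -> 1
  row 23 [10111]: (NOT 1 XOR ((1 IMPLIES 1) XOR (0 AND 1))) -> 1
  row 24 [11000]: (NOT 0 XOR ((1 IMPLIES 0) XOR (1 AND 1))) -> 0
  row 25 [11001]: (NOT 0 XOR ((1 IMPLIES 0) XOR (1 AND 1))) -> 0
  row 26 [11010]: (NOT 0 XOR ((1 IMPLIES 1) XOR (1 AND 1))) -> 1
  row 27 [11011]: (NOT 0 XOR ((1 IMPLIES 1) XOR (1 AND 1))) -> 1
  row 28 [11100]: (NOT 1 XOR ((1 IMPLIES 0) XOR (1 AND 1))) -> 1
  row 29 [11101]: (NOT 1 XOR ((1 IMPLIES 0) XOR (1 AND 1))) -> 1
  row 30 [11110]: (NOT 1 XOR ((1 IMPLIES 1) XOR (1 AND 1))) -> 0
  row 31 [11111]: (NOT 1 XOR ((1 IMPLIES 1) XOR (1 AND 1))) -> 0
Full result column, 8 rows per line (x1,x2 fixed per line; x3,x4,x5 runs 000..111 left to right):
  rows 0-7 [x1,x2=00]: 00001111  (ones: 4)
  rows 8-15 [x1,x2=01]: 00001111  (ones: 4)
  rows 16-23 [x1,x2=10]: 11000011  (ones: 4)
  rows 24-31 [x1,x2=11]: 00111100  (ones: 4)
Count of 1-rows = 4+4+4+4 = 16

16
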